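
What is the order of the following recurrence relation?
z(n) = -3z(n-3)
The order is the largest lag k for which z(n-k) appears. Here the deepest term is z(n-3), so the order is 3.

Order 3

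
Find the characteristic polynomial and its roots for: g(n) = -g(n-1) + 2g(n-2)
Substitute g(n) = rⁿ and divide through by rⁿ⁻²: r² + r - 2 = 0
Factor: (r + 2)(r - 1) = 0, so r = -2, 1.
General solution: g(n) = A·(-2)ⁿ + B·1ⁿ

Characteristic: r² + r - 2 = 0, Roots: r = -2, 1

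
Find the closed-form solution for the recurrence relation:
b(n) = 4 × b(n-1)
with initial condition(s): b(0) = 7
Recurrence: b(n) = 4 × b(n-1), initial: b(0) = 7.
Each term is 4 times the previous, so this is geometric with ratio 4. After n steps: b(n) = b(0)·4ⁿ = 7·4ⁿ.

b(n) = 7·4ⁿ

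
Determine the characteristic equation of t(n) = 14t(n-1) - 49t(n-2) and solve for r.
Substitute t(n) = rⁿ and divide through by rⁿ⁻²: r² - 14r + 49 = 0
Factor: (r - 7)² = 0, so r = 7 (double root).
General solution: t(n) = (A + Bn)·7ⁿ

Characteristic: r² - 14r + 49 = 0, Roots: r = 7 (double root)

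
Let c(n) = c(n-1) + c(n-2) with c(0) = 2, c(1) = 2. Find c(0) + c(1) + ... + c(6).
Computing the sequence terms: 2, 2, 4, 6, 10, 16, 26
Adding these values together:

66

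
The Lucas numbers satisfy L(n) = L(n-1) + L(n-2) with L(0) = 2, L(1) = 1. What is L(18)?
Computing the sequence terms:
2, 1, 3, 4, 7, 11, 18, 29, 47, 76, 123, 199, 322, 521, 843, 1364, 2207, 3571, 5778

5778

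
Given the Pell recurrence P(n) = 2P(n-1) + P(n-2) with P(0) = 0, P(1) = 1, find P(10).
Computing the sequence terms:
0, 1, 2, 5, 12, 29, 70, 169, 408, 985, 2378

2378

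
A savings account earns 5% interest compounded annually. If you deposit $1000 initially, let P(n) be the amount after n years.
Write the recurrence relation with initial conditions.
Each year the balance grows by 5%, i.e. is multiplied by 1 + 5/100 = 1.05, so P(n) = 1.05 × P(n-1). The initial deposit gives P(0) = 1000.
Unrolling gives the closed form P(n) = 1000 × (1.05)ⁿ.

P(n) = 1.05 × P(n-1), P(0) = 1000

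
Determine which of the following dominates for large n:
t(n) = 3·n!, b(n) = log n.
Comparing growth rates:
Growth-rate hierarchy: log n ≺ any polynomial ≺ any exponential cⁿ (c>1) ≺ n! ≺ nⁿ.
factorial dominates logarithmic asymptotically.

t(n) grows faster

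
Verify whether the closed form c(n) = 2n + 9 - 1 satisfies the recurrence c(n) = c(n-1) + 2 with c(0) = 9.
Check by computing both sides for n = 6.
From the recurrence with c(0) = 9:
  c(0) = 9, c(1) = 11, c(2) = 13, c(3) = 15, c(4) = 17, c(5) = 19, c(6) = 21
  so the recurrence gives c(6) = 21.
From the proposed closed form c(n) = 2n + 9 - 1:
  c(6) = 20.
The recurrence gives 21 but the closed form gives 20, so the closed form does not satisfy the recurrence.

No, the closed form is incorrect.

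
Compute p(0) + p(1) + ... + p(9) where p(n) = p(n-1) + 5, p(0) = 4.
Computing the sequence terms: 4, 9, 14, 19, 24, 29, 34, 39, 44, 49
Adding these values together:

265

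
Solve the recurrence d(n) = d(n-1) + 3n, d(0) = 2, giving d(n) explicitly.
Recurrence: d(n) = d(n-1) + 3n, initial: d(0) = 2.
Telescoping: d(n) = d(0) + 3·Σᵢ₌₁ⁿ i = 2 + 3·n(n+1)/2.

d(n) = 3·n(n+1)/2 + 2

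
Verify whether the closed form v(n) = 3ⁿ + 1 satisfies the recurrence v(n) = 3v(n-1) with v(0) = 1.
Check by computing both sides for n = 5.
From the recurrence with v(0) = 1:
  v(0) = 1, v(1) = 3, v(2) = 9, v(3) = 27, v(4) = 81, v(5) = 243
  so the recurrence gives v(5) = 243.
From the proposed closed form v(n) = 3ⁿ + 1:
  v(5) = 244.
The recurrence gives 243 but the closed form gives 244, so the closed form does not satisfy the recurrence.

No, the closed form is incorrect.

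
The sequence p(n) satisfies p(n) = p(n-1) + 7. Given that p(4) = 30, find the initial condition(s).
p(4) = p(0) + 4·7, so p(0) = 30 - 28 = 2.

p(0) = 2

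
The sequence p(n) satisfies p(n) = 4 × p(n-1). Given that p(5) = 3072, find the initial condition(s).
In general p(n) = 4ⁿ · p(0). At n = 5: p(0) = p(5) / 4^5 = 3072 / 1024 = 3.

p(0) = 3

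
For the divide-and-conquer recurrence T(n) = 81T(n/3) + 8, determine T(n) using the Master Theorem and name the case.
Master Theorem template: T(n) = a·T(n/b) + f(n).
Here: a=81, b=3, f(n)=8
Compute log_b(a) = log_3(81) = 4.
f(n) = 8 = O(n^(4-ε)) with ε = 4. Case 1: T(n) = Θ(n^log_b(a)) = Θ(n^4).

Case 1: T(n) = Θ(n^4)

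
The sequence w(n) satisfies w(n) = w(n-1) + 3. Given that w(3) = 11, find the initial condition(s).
w(3) = w(0) + 3·3, so w(0) = 11 - 9 = 2.

w(0) = 2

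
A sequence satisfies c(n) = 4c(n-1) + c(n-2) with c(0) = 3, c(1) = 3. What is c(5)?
Computing the sequence terms:
3, 3, 15, 63, 267, 1131

1131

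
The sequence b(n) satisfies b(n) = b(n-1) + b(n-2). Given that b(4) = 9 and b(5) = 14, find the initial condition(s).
Work backwards using b(k) = b(k+2) - b(k+1):
b(3) = b(5) - b(4) = 14 - 9 = 5
b(2) = b(4) - b(3) = 9 - 5 = 4
b(1) = b(3) - b(2) = 5 - 4 = 1
b(0) = b(2) - b(1) = 4 - 1 = 3

b(0) = 3, b(1) = 1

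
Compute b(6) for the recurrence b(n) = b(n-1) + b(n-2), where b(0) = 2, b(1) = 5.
Computing the sequence terms:
2, 5, 7, 12, 19, 31, 50

50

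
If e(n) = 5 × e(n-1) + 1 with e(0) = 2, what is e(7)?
Computing step by step:
e(0) = 2
e(1) = 5 × 2 + 1 = 11
e(2) = 5 × 11 + 1 = 56
e(3) = 5 × 56 + 1 = 281
e(4) = 5 × 281 + 1 = 1406
e(5) = 5 × 1406 + 1 = 7031
e(6) = 5 × 7031 + 1 = 35156
e(7) = 5 × 35156 + 1 = 175781

175781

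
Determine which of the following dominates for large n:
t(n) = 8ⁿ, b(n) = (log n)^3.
Comparing growth rates:
Growth-rate hierarchy: log n ≺ any polynomial ≺ any exponential cⁿ (c>1) ≺ n! ≺ nⁿ.
exponential base 8 dominates polylogarithmic (log n)^3 asymptotically.

t(n) grows faster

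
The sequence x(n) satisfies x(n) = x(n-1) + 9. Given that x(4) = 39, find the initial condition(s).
x(4) = x(0) + 4·9, so x(0) = 39 - 36 = 3.

x(0) = 3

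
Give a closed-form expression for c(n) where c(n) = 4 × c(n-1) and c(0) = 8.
Recurrence: c(n) = 4 × c(n-1), initial: c(0) = 8.
Each term is 4 times the previous, so this is geometric with ratio 4. After n steps: c(n) = c(0)·4ⁿ = 8·4ⁿ.

c(n) = 8·4ⁿ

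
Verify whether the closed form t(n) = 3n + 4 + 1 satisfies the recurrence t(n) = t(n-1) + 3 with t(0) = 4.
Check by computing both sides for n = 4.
From the recurrence with t(0) = 4:
  t(0) = 4, t(1) = 7, t(2) = 10, t(3) = 13, t(4) = 16
  so the recurrence gives t(4) = 16.
From the proposed closed form t(n) = 3n + 4 + 1:
  t(4) = 17.
The recurrence gives 16 but the closed form gives 17, so the closed form does not satisfy the recurrence.

No, the closed form is incorrect.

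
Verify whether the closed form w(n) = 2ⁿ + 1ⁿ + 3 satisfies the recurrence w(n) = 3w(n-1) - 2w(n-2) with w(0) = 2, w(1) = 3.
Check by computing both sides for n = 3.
From the recurrence with w(0) = 2, w(1) = 3:
  w(0) = 2, w(1) = 3, w(2) = 5, w(3) = 9
  so the recurrence gives w(3) = 9.
From the proposed closed form w(n) = 2ⁿ + 1ⁿ + 3:
  w(3) = 12.
The recurrence gives 9 but the closed form gives 12, so the closed form does not satisfy the recurrence.

No, the closed form is incorrect.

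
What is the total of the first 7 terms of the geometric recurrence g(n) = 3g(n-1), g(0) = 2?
Computing the sequence terms: 2, 6, 18, 54, 162, 486, 1458
Adding these values together:

2186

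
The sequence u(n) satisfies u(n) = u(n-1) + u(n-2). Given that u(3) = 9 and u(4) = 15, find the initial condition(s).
Work backwards using u(k) = u(k+2) - u(k+1):
u(2) = u(4) - u(3) = 15 - 9 = 6
u(1) = u(3) - u(2) = 9 - 6 = 3
u(0) = u(2) - u(1) = 6 - 3 = 3

u(0) = 3, u(1) = 3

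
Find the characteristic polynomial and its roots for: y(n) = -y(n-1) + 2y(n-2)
Substitute y(n) = rⁿ and divide through by rⁿ⁻²: r² + r - 2 = 0
Factor: (r - 1)(r + 2) = 0, so r = 1, -2.
General solution: y(n) = A·1ⁿ + B·(-2)ⁿ

Characteristic: r² + r - 2 = 0, Roots: r = 1, -2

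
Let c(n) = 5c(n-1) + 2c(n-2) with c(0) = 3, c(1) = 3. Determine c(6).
Computing the sequence terms:
3, 3, 21, 111, 597, 3207, 17229

17229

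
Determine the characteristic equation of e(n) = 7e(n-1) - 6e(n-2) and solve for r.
Substitute e(n) = rⁿ and divide through by rⁿ⁻²: r² - 7r + 6 = 0
Factor: (r - 1)(r - 6) = 0, so r = 1, 6.
General solution: e(n) = A·1ⁿ + B·6ⁿ

Characteristic: r² - 7r + 6 = 0, Roots: r = 1, 6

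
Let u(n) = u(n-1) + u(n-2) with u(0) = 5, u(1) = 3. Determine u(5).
Computing the sequence terms:
5, 3, 8, 11, 19, 30

30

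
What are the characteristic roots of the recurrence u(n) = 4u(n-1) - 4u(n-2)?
Substitute u(n) = rⁿ and divide through by rⁿ⁻²: r² - 4r + 4 = 0
Factor: (r - 2)² = 0, so r = 2 (double root).
General solution: u(n) = (A + Bn)·2ⁿ

Characteristic: r² - 4r + 4 = 0, Roots: r = 2 (double root)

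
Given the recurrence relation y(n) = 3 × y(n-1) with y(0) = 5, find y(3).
Computing step by step:
y(0) = 5
y(1) = 3 × 5 = 15
y(2) = 3 × 15 = 45
y(3) = 3 × 45 = 135

135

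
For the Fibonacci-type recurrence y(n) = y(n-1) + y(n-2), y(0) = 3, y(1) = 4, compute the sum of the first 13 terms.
Computing the sequence terms: 3, 4, 7, 11, 18, 29, 47, 76, 123, 199, 322, 521, 843
Adding these values together:

2203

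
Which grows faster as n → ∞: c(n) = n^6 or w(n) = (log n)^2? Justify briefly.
Comparing growth rates:
Growth-rate hierarchy: log n ≺ any polynomial ≺ any exponential cⁿ (c>1) ≺ n! ≺ nⁿ.
polynomial degree 6 dominates polylogarithmic (log n)^2 asymptotically.

c(n) grows faster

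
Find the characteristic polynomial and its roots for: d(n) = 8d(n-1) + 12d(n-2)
Substitute d(n) = rⁿ and divide through by rⁿ⁻²: r² - 8r - 12 = 0
Discriminant: 8² + 4·12 = 112, not a perfect square, so by the quadratic formula r = (8 ± √112)/2.
General solution: d(n) = A·r₁ⁿ + B·r₂ⁿ where r₁,r₂ = (8 ± √112)/2

Characteristic: r² - 8r - 12 = 0, Roots: r = (8 ± √112)/2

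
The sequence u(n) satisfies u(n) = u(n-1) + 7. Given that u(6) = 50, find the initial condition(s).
u(6) = u(0) + 6·7, so u(0) = 50 - 42 = 8.

u(0) = 8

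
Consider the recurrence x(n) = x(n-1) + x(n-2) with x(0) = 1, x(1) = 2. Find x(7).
Computing the sequence terms:
1, 2, 3, 5, 8, 13, 21, 34

34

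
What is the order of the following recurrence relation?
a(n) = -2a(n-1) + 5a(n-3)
The order is the largest lag k for which a(n-k) appears. Here the deepest term is a(n-3), so the order is 3.

Order 3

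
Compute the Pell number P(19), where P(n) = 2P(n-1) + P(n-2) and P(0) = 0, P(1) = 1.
Computing the sequence terms:
0, 1, 2, 5, 12, 29, 70, 169, 408, 985, 2378, 5741, 13860, 33461, 80782, 195025, 470832, 1136689, 2744210, 6625109

6625109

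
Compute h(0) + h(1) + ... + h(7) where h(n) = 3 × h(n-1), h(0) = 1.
Computing the sequence terms: 1, 3, 9, 27, 81, 243, 729, 2187
Adding these values together:

3280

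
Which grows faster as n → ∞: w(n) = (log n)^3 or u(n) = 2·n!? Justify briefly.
Comparing growth rates:
Growth-rate hierarchy: log n ≺ any polynomial ≺ any exponential cⁿ (c>1) ≺ n! ≺ nⁿ.
factorial dominates polylogarithmic (log n)^3 asymptotically.

u(n) grows faster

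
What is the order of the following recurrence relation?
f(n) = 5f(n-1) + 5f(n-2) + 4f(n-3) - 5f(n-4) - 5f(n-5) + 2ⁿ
The order is the largest lag k for which f(n-k) appears. Here the deepest term is f(n-5) (the 2ⁿ term is non-homogeneous and does not affect the order), so the order is 5.

Order 5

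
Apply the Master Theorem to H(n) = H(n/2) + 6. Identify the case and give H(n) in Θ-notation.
Master Theorem template: H(n) = a·H(n/b) + f(n).
Here: a=1, b=2, f(n)=6
Compute log_b(a) = log_2(1) = 0.
f(n) = 6 = Θ(1). Case 2: H(n) = Θ(log n).

Case 2: H(n) = Θ(log n)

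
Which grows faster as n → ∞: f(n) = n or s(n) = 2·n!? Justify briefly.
Comparing growth rates:
Growth-rate hierarchy: log n ≺ any polynomial ≺ any exponential cⁿ (c>1) ≺ n! ≺ nⁿ.
factorial dominates polynomial degree 1 asymptotically.

s(n) grows faster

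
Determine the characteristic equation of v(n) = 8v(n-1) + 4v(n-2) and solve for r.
Substitute v(n) = rⁿ and divide through by rⁿ⁻²: r² - 8r - 4 = 0
Discriminant: 8² + 4·4 = 80, not a perfect square, so by the quadratic formula r = (8 ± √80)/2.
General solution: v(n) = A·r₁ⁿ + B·r₂ⁿ where r₁,r₂ = (8 ± √80)/2

Characteristic: r² - 8r - 4 = 0, Roots: r = (8 ± √80)/2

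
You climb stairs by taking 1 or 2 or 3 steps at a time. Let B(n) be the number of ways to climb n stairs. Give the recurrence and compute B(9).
Condition on the size of the last step (1 to 3): before it there were n-1, …, n-3 stairs climbed, and these cases are disjoint, so B(n) = B(n-1) + B(n-2) + B(n-3) (order-3 linear recurrence).
Initial conditions by direct count (compositions of i into parts ≤ 3): B(1) = 1; B(2) = 2; B(3) = 4.
Iterating the recurrence: B(4) = 7, B(5) = 13, B(6) = 24, B(7) = 44, B(8) = 81, B(9) = 149.

B(n) = B(n-1) + B(n-2) + B(n-3), B(1) = 1, B(2) = 2, B(3) = 4; B(9) = 149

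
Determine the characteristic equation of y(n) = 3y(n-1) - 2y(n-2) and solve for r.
Substitute y(n) = rⁿ and divide through by rⁿ⁻²: r² - 3r + 2 = 0
Factor: (r - 2)(r - 1) = 0, so r = 2, 1.
General solution: y(n) = A·2ⁿ + B·1ⁿ

Characteristic: r² - 3r + 2 = 0, Roots: r = 2, 1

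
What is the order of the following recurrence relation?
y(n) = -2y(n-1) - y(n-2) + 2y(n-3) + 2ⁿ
The order is the largest lag k for which y(n-k) appears. Here the deepest term is y(n-3) (the 2ⁿ term is non-homogeneous and does not affect the order), so the order is 3.

Order 3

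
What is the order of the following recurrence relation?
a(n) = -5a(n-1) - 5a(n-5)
The order is the largest lag k for which a(n-k) appears. Here the deepest term is a(n-5), so the order is 5.

Order 5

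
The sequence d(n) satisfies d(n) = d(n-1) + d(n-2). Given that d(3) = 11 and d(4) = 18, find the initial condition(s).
Work backwards using d(k) = d(k+2) - d(k+1):
d(2) = d(4) - d(3) = 18 - 11 = 7
d(1) = d(3) - d(2) = 11 - 7 = 4
d(0) = d(2) - d(1) = 7 - 4 = 3

d(0) = 3, d(1) = 4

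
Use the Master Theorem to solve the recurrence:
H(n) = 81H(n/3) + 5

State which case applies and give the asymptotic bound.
Master Theorem template: H(n) = a·H(n/b) + f(n).
Here: a=81, b=3, f(n)=5
Compute log_b(a) = log_3(81) = 4.
f(n) = 5 = O(n^(4-ε)) with ε = 4. Case 1: H(n) = Θ(n^log_b(a)) = Θ(n^4).

Case 1: H(n) = Θ(n^4)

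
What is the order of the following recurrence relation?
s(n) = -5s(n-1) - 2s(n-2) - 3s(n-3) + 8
The order is the largest lag k for which s(n-k) appears. Here the deepest term is s(n-3) (the 8 term is non-homogeneous and does not affect the order), so the order is 3.

Order 3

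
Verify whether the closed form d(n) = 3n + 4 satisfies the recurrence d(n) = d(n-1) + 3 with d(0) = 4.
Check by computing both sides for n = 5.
From the recurrence with d(0) = 4:
  d(0) = 4, d(1) = 7, d(2) = 10, d(3) = 13, d(4) = 16, d(5) = 19
  so the recurrence gives d(5) = 19.
From the proposed closed form d(n) = 3n + 4:
  d(5) = 19.
Both sides give 19 at n = 5, and the initial condition(s) match, so the closed form is consistent.

Yes, the closed form is correct.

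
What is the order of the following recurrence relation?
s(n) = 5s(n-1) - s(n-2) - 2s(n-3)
The order is the largest lag k for which s(n-k) appears. Here the deepest term is s(n-3), so the order is 3.

Order 3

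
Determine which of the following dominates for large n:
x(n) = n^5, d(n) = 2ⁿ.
Comparing growth rates:
Growth-rate hierarchy: log n ≺ any polynomial ≺ any exponential cⁿ (c>1) ≺ n! ≺ nⁿ.
exponential base 2 dominates polynomial degree 5 asymptotically.

d(n) grows faster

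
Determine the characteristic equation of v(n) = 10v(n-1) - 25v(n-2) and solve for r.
Substitute v(n) = rⁿ and divide through by rⁿ⁻²: r² - 10r + 25 = 0
Factor: (r - 5)² = 0, so r = 5 (double root).
General solution: v(n) = (A + Bn)·5ⁿ

Characteristic: r² - 10r + 25 = 0, Roots: r = 5 (double root)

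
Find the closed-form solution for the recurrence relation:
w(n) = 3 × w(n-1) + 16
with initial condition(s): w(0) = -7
Recurrence: w(n) = 3 × w(n-1) + 16, initial: w(0) = -7.
Try w(n) = A·3ⁿ + C. Substituting: A·3ⁿ + C = 3(A·3ⁿ⁻¹ + C) + 16 = A·3ⁿ + 3C + 16, so C = 3C + 16, giving C = -8. Then w(0) = A - 8 = -7 gives A = 1.

w(n) = 3ⁿ - 8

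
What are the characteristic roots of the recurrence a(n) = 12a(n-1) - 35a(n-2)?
Substitute a(n) = rⁿ and divide through by rⁿ⁻²: r² - 12r + 35 = 0
Factor: (r - 7)(r - 5) = 0, so r = 7, 5.
General solution: a(n) = A·7ⁿ + B·5ⁿ

Characteristic: r² - 12r + 35 = 0, Roots: r = 7, 5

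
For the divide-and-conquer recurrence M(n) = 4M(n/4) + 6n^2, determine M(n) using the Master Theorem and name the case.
Master Theorem template: M(n) = a·M(n/b) + f(n).
Here: a=4, b=4, f(n)=6n^2
Compute log_b(a) = log_4(4) = 1.
f(n) = 6n^2 = Ω(n^(1+ε)) with ε = 1, and the regularity condition holds (a·f(n/b) = (a/b^2)·f(n) with a/b^2 = 4^-1 < 1). Case 3: M(n) = Θ(f(n)) = Θ(n^2).

Case 3: M(n) = Θ(n^2)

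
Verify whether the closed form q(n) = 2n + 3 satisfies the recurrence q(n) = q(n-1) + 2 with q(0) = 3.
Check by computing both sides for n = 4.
From the recurrence with q(0) = 3:
  q(0) = 3, q(1) = 5, q(2) = 7, q(3) = 9, q(4) = 11
  so the recurrence gives q(4) = 11.
From the proposed closed form q(n) = 2n + 3:
  q(4) = 11.
Both sides give 11 at n = 4, and the initial condition(s) match, so the closed form is consistent.

Yes, the closed form is correct.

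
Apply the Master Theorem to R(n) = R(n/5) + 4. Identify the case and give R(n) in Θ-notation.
Master Theorem template: R(n) = a·R(n/b) + f(n).
Here: a=1, b=5, f(n)=4
Compute log_b(a) = log_5(1) = 0.
f(n) = 4 = Θ(1). Case 2: R(n) = Θ(log n).

Case 2: R(n) = Θ(log n)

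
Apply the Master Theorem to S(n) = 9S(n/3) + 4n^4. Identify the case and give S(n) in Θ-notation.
Master Theorem template: S(n) = a·S(n/b) + f(n).
Here: a=9, b=3, f(n)=4n^4
Compute log_b(a) = log_3(9) = 2.
f(n) = 4n^4 = Ω(n^(2+ε)) with ε = 2, and the regularity condition holds (a·f(n/b) = (a/b^4)·f(n) with a/b^4 = 3^-2 < 1). Case 3: S(n) = Θ(f(n)) = Θ(n^4).

Case 3: S(n) = Θ(n^4)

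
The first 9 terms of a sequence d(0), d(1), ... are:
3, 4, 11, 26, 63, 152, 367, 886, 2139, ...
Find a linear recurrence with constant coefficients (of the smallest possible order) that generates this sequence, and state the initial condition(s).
Look for the lowest-order linear relation among consecutive terms.
Observation: d(n) - 2·d(n-1) - (1)·d(n-2) = 0 holds for the shown terms, and no order-1 relation d(n) = α·d(n-1) + β fits.
Check at n=3: 2·11 + (1)·4 = 26. ✓

d(n) = 2d(n-1) + d(n-2), d(0) = 3, d(1) = 4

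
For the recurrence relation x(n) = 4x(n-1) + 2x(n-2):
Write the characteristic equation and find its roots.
Substitute x(n) = rⁿ and divide through by rⁿ⁻²: r² - 4r - 2 = 0
Discriminant: 4² + 4·2 = 24, not a perfect square, so by the quadratic formula r = (4 ± √24)/2.
General solution: x(n) = A·r₁ⁿ + B·r₂ⁿ where r₁,r₂ = (4 ± √24)/2

Characteristic: r² - 4r - 2 = 0, Roots: r = (4 ± √24)/2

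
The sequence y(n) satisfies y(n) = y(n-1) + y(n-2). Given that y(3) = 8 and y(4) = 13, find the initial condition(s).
Work backwards using y(k) = y(k+2) - y(k+1):
y(2) = y(4) - y(3) = 13 - 8 = 5
y(1) = y(3) - y(2) = 8 - 5 = 3
y(0) = y(2) - y(1) = 5 - 3 = 2

y(0) = 2, y(1) = 3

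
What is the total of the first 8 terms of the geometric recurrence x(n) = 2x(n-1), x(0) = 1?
Computing the sequence terms: 1, 2, 4, 8, 16, 32, 64, 128
Adding these values together:

255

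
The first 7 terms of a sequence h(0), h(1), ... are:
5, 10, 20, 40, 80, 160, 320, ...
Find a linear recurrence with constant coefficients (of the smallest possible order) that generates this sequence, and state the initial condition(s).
Look for the lowest-order linear relation among consecutive terms.
Observation: each term is 2× the previous.
Check at n=2: 2·10 = 20. ✓

h(n) = 2 × h(n-1), h(0) = 5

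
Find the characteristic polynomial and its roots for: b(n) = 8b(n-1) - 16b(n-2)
Substitute b(n) = rⁿ and divide through by rⁿ⁻²: r² - 8r + 16 = 0
Factor: (r - 4)² = 0, so r = 4 (double root).
General solution: b(n) = (A + Bn)·4ⁿ

Characteristic: r² - 8r + 16 = 0, Roots: r = 4 (double root)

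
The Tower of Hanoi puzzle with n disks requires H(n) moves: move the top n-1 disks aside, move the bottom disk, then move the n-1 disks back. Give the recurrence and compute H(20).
Moving n disks = move the top n-1 disks aside (H(n-1) moves) + move the largest disk (1 move) + move the n-1 disks back on top (H(n-1) moves), so H(n) = 2H(n-1) + 1, with H(1) = 1 (a single disk takes one move).
First terms: 1, 3, 7, 15, 31, 63, … — each is one less than a power of 2. Indeed H(n) + 1 = 2(H(n-1) + 1) with H(1) + 1 = 2, so H(n) + 1 = 2ⁿ and H(n) = 2ⁿ - 1.
Hence H(20) = 2^20 - 1 = 1048576 - 1 = 1048575.

H(n) = 2H(n-1) + 1, H(1) = 1; H(20) = 1048575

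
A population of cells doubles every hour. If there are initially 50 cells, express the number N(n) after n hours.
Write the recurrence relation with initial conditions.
Each hour multiplies the count by 2, so the count after n hours depends only on the count after n-1 hours: N(n) = 2 × N(n-1). The starting count gives N(0) = 50.
Unrolling n times gives the closed form N(n) = 50 × 2ⁿ.

N(n) = 2 × N(n-1), N(0) = 50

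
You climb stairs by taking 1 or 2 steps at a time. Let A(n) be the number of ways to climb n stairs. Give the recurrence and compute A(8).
Condition on the size of the last step (1 to 2): before it there were n-1, …, n-2 stairs climbed, and these cases are disjoint, so A(n) = A(n-1) + A(n-2) (Fibonacci-type sequence).
Initial conditions by direct count (compositions of i into parts ≤ 2): A(1) = 1; A(2) = 2.
Iterating the recurrence: A(3) = 3, A(4) = 5, A(5) = 8, A(6) = 13, A(7) = 21, A(8) = 34.

A(n) = A(n-1) + A(n-2), A(1) = 1, A(2) = 2; A(8) = 34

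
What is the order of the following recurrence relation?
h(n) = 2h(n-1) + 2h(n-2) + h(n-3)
The order is the largest lag k for which h(n-k) appears. Here the deepest term is h(n-3), so the order is 3.

Order 3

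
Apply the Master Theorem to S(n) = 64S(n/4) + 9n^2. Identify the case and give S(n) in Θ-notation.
Master Theorem template: S(n) = a·S(n/b) + f(n).
Here: a=64, b=4, f(n)=9n^2
Compute log_b(a) = log_4(64) = 3.
f(n) = 9n^2 = O(n^(3-ε)) with ε = 1. Case 1: S(n) = Θ(n^log_b(a)) = Θ(n^3).

Case 1: S(n) = Θ(n^3)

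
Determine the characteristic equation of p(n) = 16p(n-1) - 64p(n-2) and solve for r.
Substitute p(n) = rⁿ and divide through by rⁿ⁻²: r² - 16r + 64 = 0
Factor: (r - 8)² = 0, so r = 8 (double root).
General solution: p(n) = (A + Bn)·8ⁿ

Characteristic: r² - 16r + 64 = 0, Roots: r = 8 (double root)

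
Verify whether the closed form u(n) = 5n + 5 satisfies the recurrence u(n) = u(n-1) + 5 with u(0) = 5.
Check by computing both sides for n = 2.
From the recurrence with u(0) = 5:
  u(0) = 5, u(1) = 10, u(2) = 15
  so the recurrence gives u(2) = 15.
From the proposed closed form u(n) = 5n + 5:
  u(2) = 15.
Both sides give 15 at n = 2, and the initial condition(s) match, so the closed form is consistent.

Yes, the closed form is correct.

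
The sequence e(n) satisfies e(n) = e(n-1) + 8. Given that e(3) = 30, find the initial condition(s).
e(3) = e(0) + 3·8, so e(0) = 30 - 24 = 6.

e(0) = 6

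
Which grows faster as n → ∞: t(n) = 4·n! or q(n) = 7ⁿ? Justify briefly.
Comparing growth rates:
Growth-rate hierarchy: log n ≺ any polynomial ≺ any exponential cⁿ (c>1) ≺ n! ≺ nⁿ.
factorial dominates exponential base 7 asymptotically.

t(n) grows faster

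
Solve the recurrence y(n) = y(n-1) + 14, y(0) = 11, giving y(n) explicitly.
Recurrence: y(n) = y(n-1) + 14, initial: y(0) = 11.
Each step adds 14, so y(n) = y(0) + 14n = 14n + 11.

y(n) = 14n + 11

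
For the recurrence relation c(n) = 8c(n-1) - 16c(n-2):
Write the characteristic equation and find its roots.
Substitute c(n) = rⁿ and divide through by rⁿ⁻²: r² - 8r + 16 = 0
Factor: (r - 4)² = 0, so r = 4 (double root).
General solution: c(n) = (A + Bn)·4ⁿ

Characteristic: r² - 8r + 16 = 0, Roots: r = 4 (double root)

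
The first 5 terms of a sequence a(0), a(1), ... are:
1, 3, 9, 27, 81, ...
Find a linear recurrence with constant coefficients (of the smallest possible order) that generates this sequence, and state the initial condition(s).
Look for the lowest-order linear relation among consecutive terms.
Observation: each term is 3× the previous.
Check at n=2: 3·3 = 9. ✓

a(n) = 3 × a(n-1), a(0) = 1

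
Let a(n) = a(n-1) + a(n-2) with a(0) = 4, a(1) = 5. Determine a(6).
Computing the sequence terms:
4, 5, 9, 14, 23, 37, 60

60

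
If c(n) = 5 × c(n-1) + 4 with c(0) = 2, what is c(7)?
Computing step by step:
c(0) = 2
c(1) = 5 × 2 + 4 = 14
c(2) = 5 × 14 + 4 = 74
c(3) = 5 × 74 + 4 = 374
c(4) = 5 × 374 + 4 = 1874
c(5) = 5 × 1874 + 4 = 9374
c(6) = 5 × 9374 + 4 = 46874
c(7) = 5 × 46874 + 4 = 234374

234374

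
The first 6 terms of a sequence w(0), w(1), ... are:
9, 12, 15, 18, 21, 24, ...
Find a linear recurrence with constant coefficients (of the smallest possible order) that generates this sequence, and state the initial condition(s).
Look for the lowest-order linear relation among consecutive terms.
Observation: consecutive differences are constant (= 3).
Check at n=2: 1·12 + 3 = 15. ✓

w(n) = w(n-1) + 3, w(0) = 9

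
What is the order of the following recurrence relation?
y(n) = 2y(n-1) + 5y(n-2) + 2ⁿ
The order is the largest lag k for which y(n-k) appears. Here the deepest term is y(n-2) (the 2ⁿ term is non-homogeneous and does not affect the order), so the order is 2.

Order 2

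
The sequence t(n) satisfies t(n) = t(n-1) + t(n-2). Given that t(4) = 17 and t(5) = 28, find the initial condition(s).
Work backwards using t(k) = t(k+2) - t(k+1):
t(3) = t(5) - t(4) = 28 - 17 = 11
t(2) = t(4) - t(3) = 17 - 11 = 6
t(1) = t(3) - t(2) = 11 - 6 = 5
t(0) = t(2) - t(1) = 6 - 5 = 1

t(0) = 1, t(1) = 5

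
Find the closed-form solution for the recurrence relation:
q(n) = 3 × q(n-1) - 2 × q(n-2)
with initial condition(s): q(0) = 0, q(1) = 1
Recurrence: q(n) = 3 × q(n-1) - 2 × q(n-2), initial: q(0) = 0, q(1) = 1.
Characteristic equation: r² - 3r + 2 = 0, which factors as (r - 2)(r - 1) = 0, so r = 2, 1. General solution q(n) = A·2ⁿ + B·1ⁿ. From q(0) = 0: A + B = 0. From q(1) = 1: 2A + 1B = 1. Solving gives A = 1, B = -1.

q(n) = 2ⁿ - 1ⁿ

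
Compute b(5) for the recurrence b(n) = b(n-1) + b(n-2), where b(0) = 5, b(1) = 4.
Computing the sequence terms:
5, 4, 9, 13, 22, 35

35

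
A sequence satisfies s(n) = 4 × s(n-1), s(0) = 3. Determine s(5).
Computing step by step:
s(0) = 3
s(1) = 4 × 3 = 12
s(2) = 4 × 12 = 48
s(3) = 4 × 48 = 192
s(4) = 4 × 192 = 768
s(5) = 4 × 768 = 3072

3072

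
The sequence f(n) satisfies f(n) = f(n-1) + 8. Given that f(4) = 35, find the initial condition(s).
f(4) = f(0) + 4·8, so f(0) = 35 - 32 = 3.

f(0) = 3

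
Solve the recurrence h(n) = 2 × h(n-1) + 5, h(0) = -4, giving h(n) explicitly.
Recurrence: h(n) = 2 × h(n-1) + 5, initial: h(0) = -4.
Try h(n) = A·2ⁿ + C. Substituting: A·2ⁿ + C = 2(A·2ⁿ⁻¹ + C) + 5 = A·2ⁿ + 2C + 5, so C = 2C + 5, giving C = -5. Then h(0) = A - 5 = -4 gives A = 1.

h(n) = 2ⁿ - 5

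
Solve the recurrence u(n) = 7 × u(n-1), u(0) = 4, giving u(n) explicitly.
Recurrence: u(n) = 7 × u(n-1), initial: u(0) = 4.
Each term is 7 times the previous, so this is geometric with ratio 7. After n steps: u(n) = u(0)·7ⁿ = 4·7ⁿ.

u(n) = 4·7ⁿ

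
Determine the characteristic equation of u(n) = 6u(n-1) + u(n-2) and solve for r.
Substitute u(n) = rⁿ and divide through by rⁿ⁻²: r² - 6r - 1 = 0
Discriminant: 6² + 4·1 = 40, not a perfect square, so by the quadratic formula r = (6 ± √40)/2.
General solution: u(n) = A·r₁ⁿ + B·r₂ⁿ where r₁,r₂ = (6 ± √40)/2

Characteristic: r² - 6r - 1 = 0, Roots: r = (6 ± √40)/2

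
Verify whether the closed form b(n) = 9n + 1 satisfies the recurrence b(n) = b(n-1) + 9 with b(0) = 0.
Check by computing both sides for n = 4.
From the recurrence with b(0) = 0:
  b(0) = 0, b(1) = 9, b(2) = 18, b(3) = 27, b(4) = 36
  so the recurrence gives b(4) = 36.
From the proposed closed form b(n) = 9n + 1:
  b(4) = 37.
The recurrence gives 36 but the closed form gives 37, so the closed form does not satisfy the recurrence.

No, the closed form is incorrect.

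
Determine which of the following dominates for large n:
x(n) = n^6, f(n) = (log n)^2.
Comparing growth rates:
Growth-rate hierarchy: log n ≺ any polynomial ≺ any exponential cⁿ (c>1) ≺ n! ≺ nⁿ.
polynomial degree 6 dominates polylogarithmic (log n)^2 asymptotically.

x(n) grows faster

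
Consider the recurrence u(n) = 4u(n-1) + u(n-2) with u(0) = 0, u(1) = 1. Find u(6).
Computing the sequence terms:
0, 1, 4, 17, 72, 305, 1292

1292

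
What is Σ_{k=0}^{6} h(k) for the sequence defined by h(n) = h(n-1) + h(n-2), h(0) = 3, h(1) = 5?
Computing the sequence terms: 3, 5, 8, 13, 21, 34, 55
Adding these values together:

139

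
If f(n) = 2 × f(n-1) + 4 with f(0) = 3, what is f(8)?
Computing step by step:
f(0) = 3
f(1) = 2 × 3 + 4 = 10
f(2) = 2 × 10 + 4 = 24
f(3) = 2 × 24 + 4 = 52
f(4) = 2 × 52 + 4 = 108
f(5) = 2 × 108 + 4 = 220
f(6) = 2 × 220 + 4 = 444
f(7) = 2 × 444 + 4 = 892
f(8) = 2 × 892 + 4 = 1788

1788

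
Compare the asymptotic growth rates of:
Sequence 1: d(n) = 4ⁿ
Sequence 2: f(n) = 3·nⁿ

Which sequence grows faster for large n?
Comparing growth rates:
Growth-rate hierarchy: log n ≺ any polynomial ≺ any exponential cⁿ (c>1) ≺ n! ≺ nⁿ.
super-exponential nⁿ dominates exponential base 4 asymptotically.

f(n) grows faster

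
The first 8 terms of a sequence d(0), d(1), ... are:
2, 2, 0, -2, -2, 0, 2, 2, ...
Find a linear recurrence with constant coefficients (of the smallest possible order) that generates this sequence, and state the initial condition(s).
Look for the lowest-order linear relation among consecutive terms.
Observation: d(n) - 1·d(n-1) - (-1)·d(n-2) = 0 holds for the shown terms, and no order-1 relation d(n) = α·d(n-1) + β fits.
Check at n=3: 1·0 + (-1)·2 = -2. ✓

d(n) = d(n-1) - d(n-2), d(0) = 2, d(1) = 2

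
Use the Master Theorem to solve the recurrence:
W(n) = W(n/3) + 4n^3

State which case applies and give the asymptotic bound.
Master Theorem template: W(n) = a·W(n/b) + f(n).
Here: a=1, b=3, f(n)=4n^3
Compute log_b(a) = log_3(1) = 0.
f(n) = 4n^3 = Ω(n^(0+ε)) with ε = 3, and the regularity condition holds (a·f(n/b) = (a/b^3)·f(n) with a/b^3 = 3^-3 < 1). Case 3: W(n) = Θ(f(n)) = Θ(n^3).

Case 3: W(n) = Θ(n^3)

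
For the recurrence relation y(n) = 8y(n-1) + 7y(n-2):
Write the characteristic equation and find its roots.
Substitute y(n) = rⁿ and divide through by rⁿ⁻²: r² - 8r - 7 = 0
Discriminant: 8² + 4·7 = 92, not a perfect square, so by the quadratic formula r = (8 ± √92)/2.
General solution: y(n) = A·r₁ⁿ + B·r₂ⁿ where r₁,r₂ = (8 ± √92)/2

Characteristic: r² - 8r - 7 = 0, Roots: r = (8 ± √92)/2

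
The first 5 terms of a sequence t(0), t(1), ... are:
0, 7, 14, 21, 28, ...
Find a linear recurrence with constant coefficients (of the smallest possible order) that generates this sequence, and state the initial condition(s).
Look for the lowest-order linear relation among consecutive terms.
Observation: consecutive differences are constant (= 7).
Check at n=2: 1·7 + 7 = 14. ✓

t(n) = t(n-1) + 7, t(0) = 0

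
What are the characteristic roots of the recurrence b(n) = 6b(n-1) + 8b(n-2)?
Substitute b(n) = rⁿ and divide through by rⁿ⁻²: r² - 6r - 8 = 0
Discriminant: 6² + 4·8 = 68, not a perfect square, so by the quadratic formula r = (6 ± √68)/2.
General solution: b(n) = A·r₁ⁿ + B·r₂ⁿ where r₁,r₂ = (6 ± √68)/2

Characteristic: r² - 6r - 8 = 0, Roots: r = (6 ± √68)/2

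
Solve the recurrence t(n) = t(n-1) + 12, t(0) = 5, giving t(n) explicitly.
Recurrence: t(n) = t(n-1) + 12, initial: t(0) = 5.
Each step adds 12, so t(n) = t(0) + 12n = 12n + 5.

t(n) = 12n + 5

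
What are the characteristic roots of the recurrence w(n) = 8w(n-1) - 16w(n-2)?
Substitute w(n) = rⁿ and divide through by rⁿ⁻²: r² - 8r + 16 = 0
Factor: (r - 4)² = 0, so r = 4 (double root).
General solution: w(n) = (A + Bn)·4ⁿ

Characteristic: r² - 8r + 16 = 0, Roots: r = 4 (double root)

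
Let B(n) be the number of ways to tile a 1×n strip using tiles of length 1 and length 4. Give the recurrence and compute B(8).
Condition on the last tile: it has length 1 (leaving a 1×(n-1) strip) or length 4 (leaving a 1×(n-4) strip), so B(n) = B(n-1) + B(n-4) (order-4 linear recurrence).
For 0 ≤ i < 4 only unit tiles fit, so B(i) = 1.
Iterating the recurrence: B(4) = 2, B(5) = 3, B(6) = 4, B(7) = 5, B(8) = 7.

B(n) = B(n-1) + B(n-4), with B(i) = 1 for 0 ≤ i < 4; B(8) = 7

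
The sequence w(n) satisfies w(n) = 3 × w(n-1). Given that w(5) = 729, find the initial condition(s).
In general w(n) = 3ⁿ · w(0). At n = 5: w(0) = w(5) / 3^5 = 729 / 243 = 3.

w(0) = 3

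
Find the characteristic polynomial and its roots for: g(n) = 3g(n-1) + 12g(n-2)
Substitute g(n) = rⁿ and divide through by rⁿ⁻²: r² - 3r - 12 = 0
Discriminant: 3² + 4·12 = 57, not a perfect square, so by the quadratic formula r = (3 ± √57)/2.
General solution: g(n) = A·r₁ⁿ + B·r₂ⁿ where r₁,r₂ = (3 ± √57)/2

Characteristic: r² - 3r - 12 = 0, Roots: r = (3 ± √57)/2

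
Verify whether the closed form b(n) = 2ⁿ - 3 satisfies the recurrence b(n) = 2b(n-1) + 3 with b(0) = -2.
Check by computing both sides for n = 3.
From the recurrence with b(0) = -2:
  b(0) = -2, b(1) = -1, b(2) = 1, b(3) = 5
  so the recurrence gives b(3) = 5.
From the proposed closed form b(n) = 2ⁿ - 3:
  b(3) = 5.
Both sides give 5 at n = 3, and the initial condition(s) match, so the closed form is consistent.

Yes, the closed form is correct.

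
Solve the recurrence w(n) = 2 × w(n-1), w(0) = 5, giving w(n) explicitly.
Recurrence: w(n) = 2 × w(n-1), initial: w(0) = 5.
Each term is 2 times the previous, so this is geometric with ratio 2. After n steps: w(n) = w(0)·2ⁿ = 5·2ⁿ.

w(n) = 5·2ⁿ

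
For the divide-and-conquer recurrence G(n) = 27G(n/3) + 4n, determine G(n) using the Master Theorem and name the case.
Master Theorem template: G(n) = a·G(n/b) + f(n).
Here: a=27, b=3, f(n)=4n
Compute log_b(a) = log_3(27) = 3.
f(n) = 4n = O(n^(3-ε)) with ε = 2. Case 1: G(n) = Θ(n^log_b(a)) = Θ(n^3).

Case 1: G(n) = Θ(n^3)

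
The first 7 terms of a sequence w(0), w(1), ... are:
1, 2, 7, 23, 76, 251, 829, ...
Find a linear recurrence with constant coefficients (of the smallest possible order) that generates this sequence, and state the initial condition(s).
Look for the lowest-order linear relation among consecutive terms.
Observation: w(n) - 3·w(n-1) - (1)·w(n-2) = 0 holds for the shown terms, and no order-1 relation w(n) = α·w(n-1) + β fits.
Check at n=3: 3·7 + (1)·2 = 23. ✓

w(n) = 3w(n-1) + w(n-2), w(0) = 1, w(1) = 2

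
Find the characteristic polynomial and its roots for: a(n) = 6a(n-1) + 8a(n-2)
Substitute a(n) = rⁿ and divide through by rⁿ⁻²: r² - 6r - 8 = 0
Discriminant: 6² + 4·8 = 68, not a perfect square, so by the quadratic formula r = (6 ± √68)/2.
General solution: a(n) = A·r₁ⁿ + B·r₂ⁿ where r₁,r₂ = (6 ± √68)/2

Characteristic: r² - 6r - 8 = 0, Roots: r = (6 ± √68)/2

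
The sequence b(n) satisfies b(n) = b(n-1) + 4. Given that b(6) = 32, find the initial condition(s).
b(6) = b(0) + 6·4, so b(0) = 32 - 24 = 8.

b(0) = 8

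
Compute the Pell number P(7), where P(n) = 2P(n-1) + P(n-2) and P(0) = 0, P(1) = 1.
Computing the sequence terms:
0, 1, 2, 5, 12, 29, 70, 169

169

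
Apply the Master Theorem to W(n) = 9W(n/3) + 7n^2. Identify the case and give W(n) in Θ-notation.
Master Theorem template: W(n) = a·W(n/b) + f(n).
Here: a=9, b=3, f(n)=7n^2
Compute log_b(a) = log_3(9) = 2.
f(n) = 7n^2 = Θ(n^2). Case 2: W(n) = Θ(n^2 log n).

Case 2: W(n) = Θ(n^2 log n)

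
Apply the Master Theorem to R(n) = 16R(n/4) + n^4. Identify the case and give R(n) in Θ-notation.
Master Theorem template: R(n) = a·R(n/b) + f(n).
Here: a=16, b=4, f(n)=n^4
Compute log_b(a) = log_4(16) = 2.
f(n) = n^4 = Ω(n^(2+ε)) with ε = 2, and the regularity condition holds (a·f(n/b) = (a/b^4)·f(n) with a/b^4 = 4^-2 < 1). Case 3: R(n) = Θ(f(n)) = Θ(n^4).

Case 3: R(n) = Θ(n^4)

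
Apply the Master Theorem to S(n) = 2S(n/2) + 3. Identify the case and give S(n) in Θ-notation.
Master Theorem template: S(n) = a·S(n/b) + f(n).
Here: a=2, b=2, f(n)=3
Compute log_b(a) = log_2(2) = 1.
f(n) = 3 = O(n^(1-ε)) with ε = 1. Case 1: S(n) = Θ(n^log_b(a)) = Θ(n).

Case 1: S(n) = Θ(n)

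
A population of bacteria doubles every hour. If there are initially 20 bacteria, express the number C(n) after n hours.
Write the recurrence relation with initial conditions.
Each hour multiplies the count by 2, so the count after n hours depends only on the count after n-1 hours: C(n) = 2 × C(n-1). The starting count gives C(0) = 20.
Unrolling n times gives the closed form C(n) = 20 × 2ⁿ.

C(n) = 2 × C(n-1), C(0) = 20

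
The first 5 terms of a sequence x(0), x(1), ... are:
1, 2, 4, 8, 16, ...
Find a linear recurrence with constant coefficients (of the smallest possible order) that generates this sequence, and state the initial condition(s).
Look for the lowest-order linear relation among consecutive terms.
Observation: each term is 2× the previous.
Check at n=2: 2·2 = 4. ✓

x(n) = 2 × x(n-1), x(0) = 1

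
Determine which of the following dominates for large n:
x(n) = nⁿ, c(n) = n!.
Comparing growth rates:
Growth-rate hierarchy: log n ≺ any polynomial ≺ any exponential cⁿ (c>1) ≺ n! ≺ nⁿ.
super-exponential nⁿ dominates factorial asymptotically.

x(n) grows faster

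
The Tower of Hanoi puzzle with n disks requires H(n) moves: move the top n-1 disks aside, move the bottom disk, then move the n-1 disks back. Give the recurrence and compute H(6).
Moving n disks = move the top n-1 disks aside (H(n-1) moves) + move the largest disk (1 move) + move the n-1 disks back on top (H(n-1) moves), so H(n) = 2H(n-1) + 1, with H(1) = 1 (a single disk takes one move).
First terms: 1, 3, 7, 15, 31, 63, … — each is one less than a power of 2. Indeed H(n) + 1 = 2(H(n-1) + 1) with H(1) + 1 = 2, so H(n) + 1 = 2ⁿ and H(n) = 2ⁿ - 1.
Hence H(6) = 2^6 - 1 = 64 - 1 = 63.

H(n) = 2H(n-1) + 1, H(1) = 1; H(6) = 63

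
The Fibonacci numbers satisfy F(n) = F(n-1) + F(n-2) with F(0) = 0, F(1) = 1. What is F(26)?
Computing the sequence terms:
0, 1, 1, 2, 3, 5, 8, 13, 21, 34, 55, 89, 144, 233, 377, 610, 987, 1597, 2584, 4181, 6765, 10946, 17711, 28657, 46368, 75025, 121393

121393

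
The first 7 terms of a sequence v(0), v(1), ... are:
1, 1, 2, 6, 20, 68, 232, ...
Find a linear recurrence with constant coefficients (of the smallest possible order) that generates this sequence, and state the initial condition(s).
Look for the lowest-order linear relation among consecutive terms.
Observation: v(n) - 4·v(n-1) - (-2)·v(n-2) = 0 holds for the shown terms, and no order-1 relation v(n) = α·v(n-1) + β fits.
Check at n=3: 4·2 + (-2)·1 = 6. ✓

v(n) = 4v(n-1) - 2v(n-2), v(0) = 1, v(1) = 1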